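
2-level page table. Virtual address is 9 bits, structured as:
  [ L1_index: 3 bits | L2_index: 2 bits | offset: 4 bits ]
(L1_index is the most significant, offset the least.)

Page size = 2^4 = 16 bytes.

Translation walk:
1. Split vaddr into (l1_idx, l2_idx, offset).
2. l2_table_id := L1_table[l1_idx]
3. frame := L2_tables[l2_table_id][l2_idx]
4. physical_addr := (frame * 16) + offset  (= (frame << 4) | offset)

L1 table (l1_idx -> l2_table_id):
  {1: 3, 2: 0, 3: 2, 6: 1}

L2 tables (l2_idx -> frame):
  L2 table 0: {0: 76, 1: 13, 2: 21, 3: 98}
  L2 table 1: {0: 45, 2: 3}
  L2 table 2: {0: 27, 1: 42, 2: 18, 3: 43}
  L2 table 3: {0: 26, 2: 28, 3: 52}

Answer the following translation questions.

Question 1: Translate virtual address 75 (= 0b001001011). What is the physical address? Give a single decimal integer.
Answer: 427

Derivation:
vaddr = 75 = 0b001001011
Split: l1_idx=1, l2_idx=0, offset=11
L1[1] = 3
L2[3][0] = 26
paddr = 26 * 16 + 11 = 427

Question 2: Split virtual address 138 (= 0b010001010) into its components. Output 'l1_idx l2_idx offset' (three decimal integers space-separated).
Answer: 2 0 10

Derivation:
vaddr = 138 = 0b010001010
  top 3 bits -> l1_idx = 2
  next 2 bits -> l2_idx = 0
  bottom 4 bits -> offset = 10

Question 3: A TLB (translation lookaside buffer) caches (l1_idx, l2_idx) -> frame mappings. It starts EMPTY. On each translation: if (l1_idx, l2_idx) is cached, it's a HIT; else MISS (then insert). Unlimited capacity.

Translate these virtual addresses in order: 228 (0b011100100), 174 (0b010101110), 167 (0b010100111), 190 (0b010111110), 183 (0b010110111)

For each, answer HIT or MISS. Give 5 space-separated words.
Answer: MISS MISS HIT MISS HIT

Derivation:
vaddr=228: (3,2) not in TLB -> MISS, insert
vaddr=174: (2,2) not in TLB -> MISS, insert
vaddr=167: (2,2) in TLB -> HIT
vaddr=190: (2,3) not in TLB -> MISS, insert
vaddr=183: (2,3) in TLB -> HIT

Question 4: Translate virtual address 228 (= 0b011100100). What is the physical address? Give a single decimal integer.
vaddr = 228 = 0b011100100
Split: l1_idx=3, l2_idx=2, offset=4
L1[3] = 2
L2[2][2] = 18
paddr = 18 * 16 + 4 = 292

Answer: 292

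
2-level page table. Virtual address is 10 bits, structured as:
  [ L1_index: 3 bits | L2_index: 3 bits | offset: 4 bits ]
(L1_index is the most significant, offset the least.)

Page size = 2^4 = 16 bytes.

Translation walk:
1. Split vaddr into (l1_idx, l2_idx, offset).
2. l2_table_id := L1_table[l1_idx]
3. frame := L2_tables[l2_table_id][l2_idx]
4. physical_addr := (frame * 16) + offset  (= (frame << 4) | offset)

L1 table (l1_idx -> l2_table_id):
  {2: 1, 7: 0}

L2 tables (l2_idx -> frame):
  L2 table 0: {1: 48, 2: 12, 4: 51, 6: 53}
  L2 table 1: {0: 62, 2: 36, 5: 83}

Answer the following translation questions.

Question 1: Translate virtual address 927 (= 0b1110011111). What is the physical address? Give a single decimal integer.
Answer: 783

Derivation:
vaddr = 927 = 0b1110011111
Split: l1_idx=7, l2_idx=1, offset=15
L1[7] = 0
L2[0][1] = 48
paddr = 48 * 16 + 15 = 783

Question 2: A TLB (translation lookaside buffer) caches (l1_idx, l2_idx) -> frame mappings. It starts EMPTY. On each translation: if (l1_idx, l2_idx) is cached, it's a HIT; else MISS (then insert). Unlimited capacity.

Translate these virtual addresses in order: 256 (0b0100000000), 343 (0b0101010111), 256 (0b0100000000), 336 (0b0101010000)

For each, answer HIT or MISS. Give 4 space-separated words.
vaddr=256: (2,0) not in TLB -> MISS, insert
vaddr=343: (2,5) not in TLB -> MISS, insert
vaddr=256: (2,0) in TLB -> HIT
vaddr=336: (2,5) in TLB -> HIT

Answer: MISS MISS HIT HIT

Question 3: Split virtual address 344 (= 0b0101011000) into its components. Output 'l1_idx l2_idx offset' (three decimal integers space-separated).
vaddr = 344 = 0b0101011000
  top 3 bits -> l1_idx = 2
  next 3 bits -> l2_idx = 5
  bottom 4 bits -> offset = 8

Answer: 2 5 8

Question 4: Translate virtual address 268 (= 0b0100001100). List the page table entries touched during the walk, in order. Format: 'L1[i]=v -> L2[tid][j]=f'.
Answer: L1[2]=1 -> L2[1][0]=62

Derivation:
vaddr = 268 = 0b0100001100
Split: l1_idx=2, l2_idx=0, offset=12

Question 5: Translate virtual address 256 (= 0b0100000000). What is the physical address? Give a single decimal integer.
Answer: 992

Derivation:
vaddr = 256 = 0b0100000000
Split: l1_idx=2, l2_idx=0, offset=0
L1[2] = 1
L2[1][0] = 62
paddr = 62 * 16 + 0 = 992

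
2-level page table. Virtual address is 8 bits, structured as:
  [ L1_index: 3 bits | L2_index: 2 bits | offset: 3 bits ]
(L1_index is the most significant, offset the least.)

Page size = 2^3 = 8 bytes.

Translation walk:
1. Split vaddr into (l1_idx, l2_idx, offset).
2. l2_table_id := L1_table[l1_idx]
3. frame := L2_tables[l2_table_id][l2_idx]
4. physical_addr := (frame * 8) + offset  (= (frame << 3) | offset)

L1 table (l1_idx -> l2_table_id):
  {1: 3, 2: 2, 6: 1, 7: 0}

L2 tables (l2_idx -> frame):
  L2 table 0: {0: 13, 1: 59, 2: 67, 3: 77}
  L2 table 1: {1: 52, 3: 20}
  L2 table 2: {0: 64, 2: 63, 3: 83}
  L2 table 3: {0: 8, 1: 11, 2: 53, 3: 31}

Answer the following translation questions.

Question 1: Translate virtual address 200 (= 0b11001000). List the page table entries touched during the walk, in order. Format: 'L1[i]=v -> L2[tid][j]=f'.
vaddr = 200 = 0b11001000
Split: l1_idx=6, l2_idx=1, offset=0

Answer: L1[6]=1 -> L2[1][1]=52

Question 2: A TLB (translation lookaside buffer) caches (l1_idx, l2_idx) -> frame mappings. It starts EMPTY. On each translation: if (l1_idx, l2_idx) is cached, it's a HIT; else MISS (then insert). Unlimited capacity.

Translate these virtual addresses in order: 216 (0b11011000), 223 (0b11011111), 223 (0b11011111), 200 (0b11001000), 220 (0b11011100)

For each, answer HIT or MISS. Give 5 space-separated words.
Answer: MISS HIT HIT MISS HIT

Derivation:
vaddr=216: (6,3) not in TLB -> MISS, insert
vaddr=223: (6,3) in TLB -> HIT
vaddr=223: (6,3) in TLB -> HIT
vaddr=200: (6,1) not in TLB -> MISS, insert
vaddr=220: (6,3) in TLB -> HIT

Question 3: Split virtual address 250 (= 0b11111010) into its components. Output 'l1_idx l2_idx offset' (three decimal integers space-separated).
vaddr = 250 = 0b11111010
  top 3 bits -> l1_idx = 7
  next 2 bits -> l2_idx = 3
  bottom 3 bits -> offset = 2

Answer: 7 3 2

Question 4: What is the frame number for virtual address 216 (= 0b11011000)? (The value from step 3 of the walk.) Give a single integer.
Answer: 20

Derivation:
vaddr = 216: l1_idx=6, l2_idx=3
L1[6] = 1; L2[1][3] = 20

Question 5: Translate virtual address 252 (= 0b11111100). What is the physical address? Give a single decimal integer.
vaddr = 252 = 0b11111100
Split: l1_idx=7, l2_idx=3, offset=4
L1[7] = 0
L2[0][3] = 77
paddr = 77 * 8 + 4 = 620

Answer: 620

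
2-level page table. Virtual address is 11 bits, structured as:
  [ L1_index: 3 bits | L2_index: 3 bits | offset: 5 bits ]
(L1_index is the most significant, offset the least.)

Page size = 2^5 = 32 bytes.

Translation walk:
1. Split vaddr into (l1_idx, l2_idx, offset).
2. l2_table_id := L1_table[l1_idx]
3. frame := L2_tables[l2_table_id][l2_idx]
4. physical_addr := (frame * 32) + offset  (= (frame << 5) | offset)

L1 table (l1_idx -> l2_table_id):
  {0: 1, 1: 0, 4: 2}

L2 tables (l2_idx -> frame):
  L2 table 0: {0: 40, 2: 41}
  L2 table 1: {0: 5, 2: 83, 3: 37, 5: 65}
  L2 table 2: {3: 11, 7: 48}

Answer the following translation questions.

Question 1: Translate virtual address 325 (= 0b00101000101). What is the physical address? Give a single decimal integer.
Answer: 1317

Derivation:
vaddr = 325 = 0b00101000101
Split: l1_idx=1, l2_idx=2, offset=5
L1[1] = 0
L2[0][2] = 41
paddr = 41 * 32 + 5 = 1317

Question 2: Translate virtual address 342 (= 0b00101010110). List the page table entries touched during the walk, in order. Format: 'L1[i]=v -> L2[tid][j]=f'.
Answer: L1[1]=0 -> L2[0][2]=41

Derivation:
vaddr = 342 = 0b00101010110
Split: l1_idx=1, l2_idx=2, offset=22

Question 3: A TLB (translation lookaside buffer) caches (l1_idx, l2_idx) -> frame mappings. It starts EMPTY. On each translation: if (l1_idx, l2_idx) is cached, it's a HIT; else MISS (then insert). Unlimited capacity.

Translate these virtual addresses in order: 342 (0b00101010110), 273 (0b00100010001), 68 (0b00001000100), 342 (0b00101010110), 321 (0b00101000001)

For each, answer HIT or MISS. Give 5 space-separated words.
Answer: MISS MISS MISS HIT HIT

Derivation:
vaddr=342: (1,2) not in TLB -> MISS, insert
vaddr=273: (1,0) not in TLB -> MISS, insert
vaddr=68: (0,2) not in TLB -> MISS, insert
vaddr=342: (1,2) in TLB -> HIT
vaddr=321: (1,2) in TLB -> HIT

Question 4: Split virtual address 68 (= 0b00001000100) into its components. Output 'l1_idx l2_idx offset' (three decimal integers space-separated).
vaddr = 68 = 0b00001000100
  top 3 bits -> l1_idx = 0
  next 3 bits -> l2_idx = 2
  bottom 5 bits -> offset = 4

Answer: 0 2 4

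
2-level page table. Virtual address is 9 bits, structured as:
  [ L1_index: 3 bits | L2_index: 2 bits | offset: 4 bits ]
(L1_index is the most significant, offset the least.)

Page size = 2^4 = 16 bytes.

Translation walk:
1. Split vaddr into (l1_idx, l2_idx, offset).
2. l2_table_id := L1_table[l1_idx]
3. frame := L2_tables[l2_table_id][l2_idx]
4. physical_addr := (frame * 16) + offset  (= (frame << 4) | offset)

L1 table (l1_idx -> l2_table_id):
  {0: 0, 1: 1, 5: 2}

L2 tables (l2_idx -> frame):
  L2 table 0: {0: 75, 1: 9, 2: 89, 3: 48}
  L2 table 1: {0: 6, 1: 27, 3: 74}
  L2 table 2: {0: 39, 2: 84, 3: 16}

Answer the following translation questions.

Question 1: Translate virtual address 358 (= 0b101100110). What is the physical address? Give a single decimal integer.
Answer: 1350

Derivation:
vaddr = 358 = 0b101100110
Split: l1_idx=5, l2_idx=2, offset=6
L1[5] = 2
L2[2][2] = 84
paddr = 84 * 16 + 6 = 1350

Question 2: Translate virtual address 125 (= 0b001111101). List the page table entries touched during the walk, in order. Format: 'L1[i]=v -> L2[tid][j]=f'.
vaddr = 125 = 0b001111101
Split: l1_idx=1, l2_idx=3, offset=13

Answer: L1[1]=1 -> L2[1][3]=74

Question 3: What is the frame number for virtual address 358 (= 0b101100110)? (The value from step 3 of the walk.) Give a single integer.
Answer: 84

Derivation:
vaddr = 358: l1_idx=5, l2_idx=2
L1[5] = 2; L2[2][2] = 84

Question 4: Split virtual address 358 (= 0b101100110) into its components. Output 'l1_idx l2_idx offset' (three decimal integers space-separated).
vaddr = 358 = 0b101100110
  top 3 bits -> l1_idx = 5
  next 2 bits -> l2_idx = 2
  bottom 4 bits -> offset = 6

Answer: 5 2 6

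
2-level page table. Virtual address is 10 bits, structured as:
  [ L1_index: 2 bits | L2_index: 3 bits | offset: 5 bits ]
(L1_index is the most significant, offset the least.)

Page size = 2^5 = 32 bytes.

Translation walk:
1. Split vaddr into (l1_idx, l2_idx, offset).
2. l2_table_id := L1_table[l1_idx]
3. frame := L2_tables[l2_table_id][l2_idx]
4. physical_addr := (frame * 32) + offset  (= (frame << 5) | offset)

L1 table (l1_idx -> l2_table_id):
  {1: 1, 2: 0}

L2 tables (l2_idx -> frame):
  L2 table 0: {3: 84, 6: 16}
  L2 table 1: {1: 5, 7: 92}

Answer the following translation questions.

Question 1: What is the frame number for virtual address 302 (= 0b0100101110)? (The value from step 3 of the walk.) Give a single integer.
vaddr = 302: l1_idx=1, l2_idx=1
L1[1] = 1; L2[1][1] = 5

Answer: 5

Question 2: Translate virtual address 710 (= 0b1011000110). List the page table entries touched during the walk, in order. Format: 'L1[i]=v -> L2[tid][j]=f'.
vaddr = 710 = 0b1011000110
Split: l1_idx=2, l2_idx=6, offset=6

Answer: L1[2]=0 -> L2[0][6]=16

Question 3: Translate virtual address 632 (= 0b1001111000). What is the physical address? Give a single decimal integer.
Answer: 2712

Derivation:
vaddr = 632 = 0b1001111000
Split: l1_idx=2, l2_idx=3, offset=24
L1[2] = 0
L2[0][3] = 84
paddr = 84 * 32 + 24 = 2712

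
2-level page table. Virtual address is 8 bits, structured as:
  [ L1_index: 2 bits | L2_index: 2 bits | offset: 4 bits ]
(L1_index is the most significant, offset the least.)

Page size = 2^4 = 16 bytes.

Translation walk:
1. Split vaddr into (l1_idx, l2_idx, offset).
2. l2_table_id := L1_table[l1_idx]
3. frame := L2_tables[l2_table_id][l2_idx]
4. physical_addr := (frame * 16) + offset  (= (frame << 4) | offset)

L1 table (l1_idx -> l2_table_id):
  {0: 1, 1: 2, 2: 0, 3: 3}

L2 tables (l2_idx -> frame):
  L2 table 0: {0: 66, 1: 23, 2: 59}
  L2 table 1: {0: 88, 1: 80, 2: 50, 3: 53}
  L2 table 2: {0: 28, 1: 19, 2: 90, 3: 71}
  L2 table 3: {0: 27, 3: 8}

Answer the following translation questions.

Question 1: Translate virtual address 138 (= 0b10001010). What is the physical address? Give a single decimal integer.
vaddr = 138 = 0b10001010
Split: l1_idx=2, l2_idx=0, offset=10
L1[2] = 0
L2[0][0] = 66
paddr = 66 * 16 + 10 = 1066

Answer: 1066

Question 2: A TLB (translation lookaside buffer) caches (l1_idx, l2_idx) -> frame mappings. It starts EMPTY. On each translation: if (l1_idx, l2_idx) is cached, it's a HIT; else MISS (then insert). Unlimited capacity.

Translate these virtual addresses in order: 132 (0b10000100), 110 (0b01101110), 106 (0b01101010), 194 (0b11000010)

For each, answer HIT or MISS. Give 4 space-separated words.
vaddr=132: (2,0) not in TLB -> MISS, insert
vaddr=110: (1,2) not in TLB -> MISS, insert
vaddr=106: (1,2) in TLB -> HIT
vaddr=194: (3,0) not in TLB -> MISS, insert

Answer: MISS MISS HIT MISS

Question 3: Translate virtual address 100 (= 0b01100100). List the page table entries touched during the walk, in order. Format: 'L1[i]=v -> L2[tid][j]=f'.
Answer: L1[1]=2 -> L2[2][2]=90

Derivation:
vaddr = 100 = 0b01100100
Split: l1_idx=1, l2_idx=2, offset=4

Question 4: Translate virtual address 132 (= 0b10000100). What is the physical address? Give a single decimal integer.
Answer: 1060

Derivation:
vaddr = 132 = 0b10000100
Split: l1_idx=2, l2_idx=0, offset=4
L1[2] = 0
L2[0][0] = 66
paddr = 66 * 16 + 4 = 1060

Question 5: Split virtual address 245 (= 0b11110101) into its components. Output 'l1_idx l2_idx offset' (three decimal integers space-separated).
vaddr = 245 = 0b11110101
  top 2 bits -> l1_idx = 3
  next 2 bits -> l2_idx = 3
  bottom 4 bits -> offset = 5

Answer: 3 3 5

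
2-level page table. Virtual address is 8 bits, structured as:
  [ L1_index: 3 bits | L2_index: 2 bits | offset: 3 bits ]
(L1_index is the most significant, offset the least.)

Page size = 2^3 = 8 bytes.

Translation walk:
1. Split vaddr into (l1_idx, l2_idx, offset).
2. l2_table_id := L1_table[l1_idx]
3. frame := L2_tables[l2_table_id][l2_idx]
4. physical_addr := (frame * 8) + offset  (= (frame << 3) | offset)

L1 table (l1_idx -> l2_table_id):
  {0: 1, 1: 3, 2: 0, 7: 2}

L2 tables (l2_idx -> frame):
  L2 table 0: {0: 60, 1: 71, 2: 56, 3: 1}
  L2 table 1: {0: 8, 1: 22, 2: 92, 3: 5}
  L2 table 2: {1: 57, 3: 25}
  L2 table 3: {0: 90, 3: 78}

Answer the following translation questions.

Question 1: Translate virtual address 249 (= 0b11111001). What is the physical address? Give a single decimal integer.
vaddr = 249 = 0b11111001
Split: l1_idx=7, l2_idx=3, offset=1
L1[7] = 2
L2[2][3] = 25
paddr = 25 * 8 + 1 = 201

Answer: 201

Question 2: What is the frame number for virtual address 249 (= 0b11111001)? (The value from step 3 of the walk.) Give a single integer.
Answer: 25

Derivation:
vaddr = 249: l1_idx=7, l2_idx=3
L1[7] = 2; L2[2][3] = 25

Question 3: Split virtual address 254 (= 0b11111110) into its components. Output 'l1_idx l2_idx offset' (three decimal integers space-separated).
Answer: 7 3 6

Derivation:
vaddr = 254 = 0b11111110
  top 3 bits -> l1_idx = 7
  next 2 bits -> l2_idx = 3
  bottom 3 bits -> offset = 6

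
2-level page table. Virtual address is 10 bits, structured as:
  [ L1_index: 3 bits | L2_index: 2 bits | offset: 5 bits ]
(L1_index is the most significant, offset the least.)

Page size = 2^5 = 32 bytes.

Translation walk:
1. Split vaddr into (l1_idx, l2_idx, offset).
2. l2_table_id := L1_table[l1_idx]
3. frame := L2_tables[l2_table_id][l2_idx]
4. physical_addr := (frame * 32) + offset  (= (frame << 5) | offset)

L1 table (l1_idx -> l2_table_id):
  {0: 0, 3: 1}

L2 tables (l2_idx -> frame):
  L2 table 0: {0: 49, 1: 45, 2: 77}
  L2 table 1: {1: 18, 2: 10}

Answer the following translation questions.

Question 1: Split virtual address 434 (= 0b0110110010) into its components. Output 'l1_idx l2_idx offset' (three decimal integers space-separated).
Answer: 3 1 18

Derivation:
vaddr = 434 = 0b0110110010
  top 3 bits -> l1_idx = 3
  next 2 bits -> l2_idx = 1
  bottom 5 bits -> offset = 18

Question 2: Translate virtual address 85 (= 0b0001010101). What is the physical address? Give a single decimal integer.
vaddr = 85 = 0b0001010101
Split: l1_idx=0, l2_idx=2, offset=21
L1[0] = 0
L2[0][2] = 77
paddr = 77 * 32 + 21 = 2485

Answer: 2485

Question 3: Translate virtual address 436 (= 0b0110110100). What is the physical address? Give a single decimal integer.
vaddr = 436 = 0b0110110100
Split: l1_idx=3, l2_idx=1, offset=20
L1[3] = 1
L2[1][1] = 18
paddr = 18 * 32 + 20 = 596

Answer: 596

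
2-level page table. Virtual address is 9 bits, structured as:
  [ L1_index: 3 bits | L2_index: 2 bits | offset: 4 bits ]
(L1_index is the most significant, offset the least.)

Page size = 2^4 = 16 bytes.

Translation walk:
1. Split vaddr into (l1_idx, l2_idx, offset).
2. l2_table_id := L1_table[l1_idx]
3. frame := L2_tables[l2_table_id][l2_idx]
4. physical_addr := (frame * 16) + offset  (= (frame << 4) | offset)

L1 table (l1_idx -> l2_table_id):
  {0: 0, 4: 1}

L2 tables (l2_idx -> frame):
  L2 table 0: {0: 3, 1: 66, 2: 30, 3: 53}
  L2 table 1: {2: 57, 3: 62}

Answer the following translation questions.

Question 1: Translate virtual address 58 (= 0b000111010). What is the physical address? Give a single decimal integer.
vaddr = 58 = 0b000111010
Split: l1_idx=0, l2_idx=3, offset=10
L1[0] = 0
L2[0][3] = 53
paddr = 53 * 16 + 10 = 858

Answer: 858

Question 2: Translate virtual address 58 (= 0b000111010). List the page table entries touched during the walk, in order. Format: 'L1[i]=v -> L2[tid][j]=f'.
Answer: L1[0]=0 -> L2[0][3]=53

Derivation:
vaddr = 58 = 0b000111010
Split: l1_idx=0, l2_idx=3, offset=10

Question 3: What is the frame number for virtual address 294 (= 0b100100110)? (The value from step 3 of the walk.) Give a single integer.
Answer: 57

Derivation:
vaddr = 294: l1_idx=4, l2_idx=2
L1[4] = 1; L2[1][2] = 57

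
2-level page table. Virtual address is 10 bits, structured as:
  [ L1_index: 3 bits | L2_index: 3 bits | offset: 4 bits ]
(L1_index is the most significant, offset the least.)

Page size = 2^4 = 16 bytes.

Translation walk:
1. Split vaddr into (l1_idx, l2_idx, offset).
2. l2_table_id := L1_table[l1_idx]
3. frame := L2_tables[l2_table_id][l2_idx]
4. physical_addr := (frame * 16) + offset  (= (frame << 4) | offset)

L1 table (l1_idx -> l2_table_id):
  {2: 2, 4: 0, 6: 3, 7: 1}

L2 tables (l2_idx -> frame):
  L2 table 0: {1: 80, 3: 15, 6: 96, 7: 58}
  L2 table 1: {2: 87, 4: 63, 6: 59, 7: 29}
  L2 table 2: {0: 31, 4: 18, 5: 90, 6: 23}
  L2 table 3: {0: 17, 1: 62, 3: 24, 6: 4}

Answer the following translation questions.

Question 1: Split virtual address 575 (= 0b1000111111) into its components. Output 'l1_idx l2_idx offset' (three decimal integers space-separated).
Answer: 4 3 15

Derivation:
vaddr = 575 = 0b1000111111
  top 3 bits -> l1_idx = 4
  next 3 bits -> l2_idx = 3
  bottom 4 bits -> offset = 15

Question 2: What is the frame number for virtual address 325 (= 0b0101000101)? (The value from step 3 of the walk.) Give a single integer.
vaddr = 325: l1_idx=2, l2_idx=4
L1[2] = 2; L2[2][4] = 18

Answer: 18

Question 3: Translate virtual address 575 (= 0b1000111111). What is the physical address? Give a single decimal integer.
vaddr = 575 = 0b1000111111
Split: l1_idx=4, l2_idx=3, offset=15
L1[4] = 0
L2[0][3] = 15
paddr = 15 * 16 + 15 = 255

Answer: 255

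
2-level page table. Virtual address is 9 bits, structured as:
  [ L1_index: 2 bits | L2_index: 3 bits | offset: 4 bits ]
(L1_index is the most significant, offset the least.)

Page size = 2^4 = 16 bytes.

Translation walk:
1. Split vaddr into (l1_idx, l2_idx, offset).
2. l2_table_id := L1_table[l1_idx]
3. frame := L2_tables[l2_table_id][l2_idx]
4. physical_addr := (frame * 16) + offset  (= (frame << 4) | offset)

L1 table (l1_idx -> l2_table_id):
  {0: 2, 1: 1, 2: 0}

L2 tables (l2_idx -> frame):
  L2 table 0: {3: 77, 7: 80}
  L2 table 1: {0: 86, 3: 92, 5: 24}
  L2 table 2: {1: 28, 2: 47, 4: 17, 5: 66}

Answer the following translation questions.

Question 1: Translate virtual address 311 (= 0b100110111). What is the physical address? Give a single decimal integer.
vaddr = 311 = 0b100110111
Split: l1_idx=2, l2_idx=3, offset=7
L1[2] = 0
L2[0][3] = 77
paddr = 77 * 16 + 7 = 1239

Answer: 1239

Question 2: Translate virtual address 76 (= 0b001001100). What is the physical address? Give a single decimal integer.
Answer: 284

Derivation:
vaddr = 76 = 0b001001100
Split: l1_idx=0, l2_idx=4, offset=12
L1[0] = 2
L2[2][4] = 17
paddr = 17 * 16 + 12 = 284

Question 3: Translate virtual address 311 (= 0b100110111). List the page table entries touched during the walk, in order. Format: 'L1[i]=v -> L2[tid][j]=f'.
vaddr = 311 = 0b100110111
Split: l1_idx=2, l2_idx=3, offset=7

Answer: L1[2]=0 -> L2[0][3]=77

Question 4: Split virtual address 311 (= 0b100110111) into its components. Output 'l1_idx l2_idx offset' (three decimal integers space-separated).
Answer: 2 3 7

Derivation:
vaddr = 311 = 0b100110111
  top 2 bits -> l1_idx = 2
  next 3 bits -> l2_idx = 3
  bottom 4 bits -> offset = 7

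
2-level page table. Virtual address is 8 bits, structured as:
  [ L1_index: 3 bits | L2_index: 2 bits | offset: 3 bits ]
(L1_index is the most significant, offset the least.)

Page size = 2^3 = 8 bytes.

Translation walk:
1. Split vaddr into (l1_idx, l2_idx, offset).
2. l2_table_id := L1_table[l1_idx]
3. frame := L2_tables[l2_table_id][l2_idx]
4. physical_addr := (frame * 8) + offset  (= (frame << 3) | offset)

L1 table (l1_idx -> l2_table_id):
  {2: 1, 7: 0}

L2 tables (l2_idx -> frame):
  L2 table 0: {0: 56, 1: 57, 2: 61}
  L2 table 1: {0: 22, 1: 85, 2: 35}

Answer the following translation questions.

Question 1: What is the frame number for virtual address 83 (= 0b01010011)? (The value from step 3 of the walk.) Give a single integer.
vaddr = 83: l1_idx=2, l2_idx=2
L1[2] = 1; L2[1][2] = 35

Answer: 35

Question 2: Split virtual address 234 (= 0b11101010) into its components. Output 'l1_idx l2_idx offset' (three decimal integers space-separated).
Answer: 7 1 2

Derivation:
vaddr = 234 = 0b11101010
  top 3 bits -> l1_idx = 7
  next 2 bits -> l2_idx = 1
  bottom 3 bits -> offset = 2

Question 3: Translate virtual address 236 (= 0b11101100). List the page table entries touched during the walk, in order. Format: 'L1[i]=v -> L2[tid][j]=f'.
Answer: L1[7]=0 -> L2[0][1]=57

Derivation:
vaddr = 236 = 0b11101100
Split: l1_idx=7, l2_idx=1, offset=4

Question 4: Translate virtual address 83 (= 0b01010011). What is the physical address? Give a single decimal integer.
Answer: 283

Derivation:
vaddr = 83 = 0b01010011
Split: l1_idx=2, l2_idx=2, offset=3
L1[2] = 1
L2[1][2] = 35
paddr = 35 * 8 + 3 = 283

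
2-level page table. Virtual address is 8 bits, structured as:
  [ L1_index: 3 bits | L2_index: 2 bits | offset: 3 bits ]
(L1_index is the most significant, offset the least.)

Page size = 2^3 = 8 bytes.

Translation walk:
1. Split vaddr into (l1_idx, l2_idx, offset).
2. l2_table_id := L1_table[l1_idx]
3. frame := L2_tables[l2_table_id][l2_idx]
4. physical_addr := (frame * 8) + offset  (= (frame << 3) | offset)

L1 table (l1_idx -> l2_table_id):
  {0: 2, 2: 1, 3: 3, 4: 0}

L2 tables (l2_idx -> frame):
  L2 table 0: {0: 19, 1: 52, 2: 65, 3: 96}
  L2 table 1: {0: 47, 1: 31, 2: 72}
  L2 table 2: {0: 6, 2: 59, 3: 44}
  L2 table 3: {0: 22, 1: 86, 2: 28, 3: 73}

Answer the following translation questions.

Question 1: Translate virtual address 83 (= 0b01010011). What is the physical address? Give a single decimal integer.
vaddr = 83 = 0b01010011
Split: l1_idx=2, l2_idx=2, offset=3
L1[2] = 1
L2[1][2] = 72
paddr = 72 * 8 + 3 = 579

Answer: 579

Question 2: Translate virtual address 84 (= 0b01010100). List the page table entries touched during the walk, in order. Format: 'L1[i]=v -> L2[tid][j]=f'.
vaddr = 84 = 0b01010100
Split: l1_idx=2, l2_idx=2, offset=4

Answer: L1[2]=1 -> L2[1][2]=72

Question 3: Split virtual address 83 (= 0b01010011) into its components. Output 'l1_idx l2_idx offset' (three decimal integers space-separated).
vaddr = 83 = 0b01010011
  top 3 bits -> l1_idx = 2
  next 2 bits -> l2_idx = 2
  bottom 3 bits -> offset = 3

Answer: 2 2 3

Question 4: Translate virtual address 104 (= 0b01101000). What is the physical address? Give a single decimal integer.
Answer: 688

Derivation:
vaddr = 104 = 0b01101000
Split: l1_idx=3, l2_idx=1, offset=0
L1[3] = 3
L2[3][1] = 86
paddr = 86 * 8 + 0 = 688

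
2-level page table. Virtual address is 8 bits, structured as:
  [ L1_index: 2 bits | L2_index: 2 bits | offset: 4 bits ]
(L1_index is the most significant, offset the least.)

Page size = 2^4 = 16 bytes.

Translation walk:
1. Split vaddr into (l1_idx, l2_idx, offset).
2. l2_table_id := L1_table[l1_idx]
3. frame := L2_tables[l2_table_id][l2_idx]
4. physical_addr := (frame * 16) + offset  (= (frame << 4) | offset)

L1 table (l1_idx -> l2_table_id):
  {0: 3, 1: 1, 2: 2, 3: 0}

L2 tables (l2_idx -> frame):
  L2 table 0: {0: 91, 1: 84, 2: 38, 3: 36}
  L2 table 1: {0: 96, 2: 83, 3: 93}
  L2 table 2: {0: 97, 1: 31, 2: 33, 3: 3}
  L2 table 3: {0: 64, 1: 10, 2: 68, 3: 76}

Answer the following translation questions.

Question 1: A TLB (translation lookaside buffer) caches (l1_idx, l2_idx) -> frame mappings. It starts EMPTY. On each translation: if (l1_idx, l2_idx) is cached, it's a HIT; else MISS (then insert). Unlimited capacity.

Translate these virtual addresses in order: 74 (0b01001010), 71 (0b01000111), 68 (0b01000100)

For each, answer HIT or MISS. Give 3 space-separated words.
vaddr=74: (1,0) not in TLB -> MISS, insert
vaddr=71: (1,0) in TLB -> HIT
vaddr=68: (1,0) in TLB -> HIT

Answer: MISS HIT HIT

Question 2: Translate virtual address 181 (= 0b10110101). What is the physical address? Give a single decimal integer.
vaddr = 181 = 0b10110101
Split: l1_idx=2, l2_idx=3, offset=5
L1[2] = 2
L2[2][3] = 3
paddr = 3 * 16 + 5 = 53

Answer: 53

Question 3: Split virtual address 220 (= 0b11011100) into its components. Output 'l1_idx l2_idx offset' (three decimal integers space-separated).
Answer: 3 1 12

Derivation:
vaddr = 220 = 0b11011100
  top 2 bits -> l1_idx = 3
  next 2 bits -> l2_idx = 1
  bottom 4 bits -> offset = 12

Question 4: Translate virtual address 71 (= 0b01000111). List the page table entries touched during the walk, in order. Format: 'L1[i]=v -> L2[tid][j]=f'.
Answer: L1[1]=1 -> L2[1][0]=96

Derivation:
vaddr = 71 = 0b01000111
Split: l1_idx=1, l2_idx=0, offset=7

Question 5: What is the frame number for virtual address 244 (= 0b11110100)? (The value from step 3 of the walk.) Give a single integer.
Answer: 36

Derivation:
vaddr = 244: l1_idx=3, l2_idx=3
L1[3] = 0; L2[0][3] = 36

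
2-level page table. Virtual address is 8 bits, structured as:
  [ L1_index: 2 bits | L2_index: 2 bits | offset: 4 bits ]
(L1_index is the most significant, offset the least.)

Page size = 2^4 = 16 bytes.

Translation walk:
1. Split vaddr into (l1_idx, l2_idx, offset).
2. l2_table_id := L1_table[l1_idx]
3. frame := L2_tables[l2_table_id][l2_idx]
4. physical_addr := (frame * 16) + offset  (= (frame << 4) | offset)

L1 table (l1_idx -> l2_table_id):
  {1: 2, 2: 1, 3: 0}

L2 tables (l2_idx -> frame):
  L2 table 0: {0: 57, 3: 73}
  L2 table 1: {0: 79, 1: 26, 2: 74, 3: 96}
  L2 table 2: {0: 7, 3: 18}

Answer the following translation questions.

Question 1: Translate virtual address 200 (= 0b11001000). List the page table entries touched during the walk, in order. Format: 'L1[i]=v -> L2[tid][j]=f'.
Answer: L1[3]=0 -> L2[0][0]=57

Derivation:
vaddr = 200 = 0b11001000
Split: l1_idx=3, l2_idx=0, offset=8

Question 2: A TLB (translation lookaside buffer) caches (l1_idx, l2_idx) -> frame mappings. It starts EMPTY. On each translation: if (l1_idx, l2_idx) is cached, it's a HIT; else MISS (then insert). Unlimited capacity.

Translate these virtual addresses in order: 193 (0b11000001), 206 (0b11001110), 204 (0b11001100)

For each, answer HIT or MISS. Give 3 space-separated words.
Answer: MISS HIT HIT

Derivation:
vaddr=193: (3,0) not in TLB -> MISS, insert
vaddr=206: (3,0) in TLB -> HIT
vaddr=204: (3,0) in TLB -> HIT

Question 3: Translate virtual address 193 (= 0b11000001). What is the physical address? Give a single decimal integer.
vaddr = 193 = 0b11000001
Split: l1_idx=3, l2_idx=0, offset=1
L1[3] = 0
L2[0][0] = 57
paddr = 57 * 16 + 1 = 913

Answer: 913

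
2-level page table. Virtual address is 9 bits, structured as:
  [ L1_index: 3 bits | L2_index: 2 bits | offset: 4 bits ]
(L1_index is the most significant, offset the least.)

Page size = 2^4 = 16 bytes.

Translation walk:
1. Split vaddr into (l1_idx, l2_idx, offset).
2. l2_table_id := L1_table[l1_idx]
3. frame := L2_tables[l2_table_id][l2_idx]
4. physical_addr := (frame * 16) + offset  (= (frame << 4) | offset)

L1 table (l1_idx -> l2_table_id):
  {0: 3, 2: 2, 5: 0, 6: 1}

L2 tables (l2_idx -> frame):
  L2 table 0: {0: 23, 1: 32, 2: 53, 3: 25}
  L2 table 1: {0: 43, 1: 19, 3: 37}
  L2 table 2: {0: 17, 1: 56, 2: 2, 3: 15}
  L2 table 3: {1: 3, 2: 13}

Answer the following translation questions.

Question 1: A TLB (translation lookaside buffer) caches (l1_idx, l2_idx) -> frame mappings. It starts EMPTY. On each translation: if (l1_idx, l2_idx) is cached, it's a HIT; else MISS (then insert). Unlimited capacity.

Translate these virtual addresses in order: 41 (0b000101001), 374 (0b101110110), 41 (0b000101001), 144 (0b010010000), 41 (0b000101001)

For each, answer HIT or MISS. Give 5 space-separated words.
vaddr=41: (0,2) not in TLB -> MISS, insert
vaddr=374: (5,3) not in TLB -> MISS, insert
vaddr=41: (0,2) in TLB -> HIT
vaddr=144: (2,1) not in TLB -> MISS, insert
vaddr=41: (0,2) in TLB -> HIT

Answer: MISS MISS HIT MISS HIT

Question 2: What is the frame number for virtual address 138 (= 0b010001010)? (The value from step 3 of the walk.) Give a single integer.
vaddr = 138: l1_idx=2, l2_idx=0
L1[2] = 2; L2[2][0] = 17

Answer: 17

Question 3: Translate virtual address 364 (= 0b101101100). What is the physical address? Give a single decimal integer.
Answer: 860

Derivation:
vaddr = 364 = 0b101101100
Split: l1_idx=5, l2_idx=2, offset=12
L1[5] = 0
L2[0][2] = 53
paddr = 53 * 16 + 12 = 860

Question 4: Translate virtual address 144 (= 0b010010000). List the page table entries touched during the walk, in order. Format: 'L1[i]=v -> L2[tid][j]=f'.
vaddr = 144 = 0b010010000
Split: l1_idx=2, l2_idx=1, offset=0

Answer: L1[2]=2 -> L2[2][1]=56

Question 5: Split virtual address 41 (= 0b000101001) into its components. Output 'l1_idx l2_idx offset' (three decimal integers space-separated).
vaddr = 41 = 0b000101001
  top 3 bits -> l1_idx = 0
  next 2 bits -> l2_idx = 2
  bottom 4 bits -> offset = 9

Answer: 0 2 9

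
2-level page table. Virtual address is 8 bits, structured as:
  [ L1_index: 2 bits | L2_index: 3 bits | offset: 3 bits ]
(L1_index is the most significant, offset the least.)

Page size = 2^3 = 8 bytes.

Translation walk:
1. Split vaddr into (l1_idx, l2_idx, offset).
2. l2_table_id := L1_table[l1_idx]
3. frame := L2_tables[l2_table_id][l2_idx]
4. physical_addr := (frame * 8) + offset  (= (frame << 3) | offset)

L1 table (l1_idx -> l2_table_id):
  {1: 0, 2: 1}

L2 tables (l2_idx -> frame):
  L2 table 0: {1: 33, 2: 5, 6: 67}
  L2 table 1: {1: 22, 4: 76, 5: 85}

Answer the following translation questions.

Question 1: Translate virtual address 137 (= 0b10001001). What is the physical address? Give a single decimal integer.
Answer: 177

Derivation:
vaddr = 137 = 0b10001001
Split: l1_idx=2, l2_idx=1, offset=1
L1[2] = 1
L2[1][1] = 22
paddr = 22 * 8 + 1 = 177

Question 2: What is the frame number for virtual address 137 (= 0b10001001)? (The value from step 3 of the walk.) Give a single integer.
Answer: 22

Derivation:
vaddr = 137: l1_idx=2, l2_idx=1
L1[2] = 1; L2[1][1] = 22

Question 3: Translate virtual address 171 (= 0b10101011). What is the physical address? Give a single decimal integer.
Answer: 683

Derivation:
vaddr = 171 = 0b10101011
Split: l1_idx=2, l2_idx=5, offset=3
L1[2] = 1
L2[1][5] = 85
paddr = 85 * 8 + 3 = 683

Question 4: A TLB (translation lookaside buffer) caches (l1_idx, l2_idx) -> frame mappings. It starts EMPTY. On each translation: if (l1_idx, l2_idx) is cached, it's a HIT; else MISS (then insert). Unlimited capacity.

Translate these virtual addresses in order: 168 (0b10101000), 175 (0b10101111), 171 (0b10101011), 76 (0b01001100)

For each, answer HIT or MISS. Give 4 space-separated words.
Answer: MISS HIT HIT MISS

Derivation:
vaddr=168: (2,5) not in TLB -> MISS, insert
vaddr=175: (2,5) in TLB -> HIT
vaddr=171: (2,5) in TLB -> HIT
vaddr=76: (1,1) not in TLB -> MISS, insert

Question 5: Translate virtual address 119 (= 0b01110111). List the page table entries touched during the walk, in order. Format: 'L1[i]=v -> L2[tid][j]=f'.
vaddr = 119 = 0b01110111
Split: l1_idx=1, l2_idx=6, offset=7

Answer: L1[1]=0 -> L2[0][6]=67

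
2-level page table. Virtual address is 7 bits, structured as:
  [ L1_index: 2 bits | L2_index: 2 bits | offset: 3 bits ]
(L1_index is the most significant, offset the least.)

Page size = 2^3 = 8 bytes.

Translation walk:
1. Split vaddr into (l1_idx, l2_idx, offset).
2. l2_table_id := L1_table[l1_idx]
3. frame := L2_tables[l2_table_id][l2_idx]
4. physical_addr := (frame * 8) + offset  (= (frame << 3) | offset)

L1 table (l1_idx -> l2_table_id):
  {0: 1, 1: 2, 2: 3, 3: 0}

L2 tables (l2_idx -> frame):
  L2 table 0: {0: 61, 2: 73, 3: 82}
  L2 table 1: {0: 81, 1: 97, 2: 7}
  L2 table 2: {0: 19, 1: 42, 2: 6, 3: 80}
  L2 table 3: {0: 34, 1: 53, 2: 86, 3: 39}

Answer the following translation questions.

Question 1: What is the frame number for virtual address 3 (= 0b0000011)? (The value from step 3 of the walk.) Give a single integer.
vaddr = 3: l1_idx=0, l2_idx=0
L1[0] = 1; L2[1][0] = 81

Answer: 81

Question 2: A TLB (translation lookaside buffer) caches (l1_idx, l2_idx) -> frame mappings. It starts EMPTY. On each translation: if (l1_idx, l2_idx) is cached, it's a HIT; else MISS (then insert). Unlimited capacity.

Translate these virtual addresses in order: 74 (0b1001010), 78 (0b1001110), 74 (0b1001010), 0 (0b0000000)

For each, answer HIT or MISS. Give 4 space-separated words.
vaddr=74: (2,1) not in TLB -> MISS, insert
vaddr=78: (2,1) in TLB -> HIT
vaddr=74: (2,1) in TLB -> HIT
vaddr=0: (0,0) not in TLB -> MISS, insert

Answer: MISS HIT HIT MISS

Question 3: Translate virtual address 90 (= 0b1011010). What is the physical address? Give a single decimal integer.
Answer: 314

Derivation:
vaddr = 90 = 0b1011010
Split: l1_idx=2, l2_idx=3, offset=2
L1[2] = 3
L2[3][3] = 39
paddr = 39 * 8 + 2 = 314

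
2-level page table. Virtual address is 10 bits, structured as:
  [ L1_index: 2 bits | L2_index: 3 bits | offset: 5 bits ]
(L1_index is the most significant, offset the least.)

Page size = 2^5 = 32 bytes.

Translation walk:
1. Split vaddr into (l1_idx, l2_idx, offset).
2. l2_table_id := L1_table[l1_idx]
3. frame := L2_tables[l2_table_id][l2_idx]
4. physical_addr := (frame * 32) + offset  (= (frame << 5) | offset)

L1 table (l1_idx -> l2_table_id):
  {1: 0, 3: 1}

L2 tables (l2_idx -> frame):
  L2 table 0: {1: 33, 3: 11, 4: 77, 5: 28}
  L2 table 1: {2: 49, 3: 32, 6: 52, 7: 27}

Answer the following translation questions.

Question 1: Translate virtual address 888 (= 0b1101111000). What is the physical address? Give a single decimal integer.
vaddr = 888 = 0b1101111000
Split: l1_idx=3, l2_idx=3, offset=24
L1[3] = 1
L2[1][3] = 32
paddr = 32 * 32 + 24 = 1048

Answer: 1048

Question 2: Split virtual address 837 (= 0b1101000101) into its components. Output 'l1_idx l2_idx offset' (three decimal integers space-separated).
Answer: 3 2 5

Derivation:
vaddr = 837 = 0b1101000101
  top 2 bits -> l1_idx = 3
  next 3 bits -> l2_idx = 2
  bottom 5 bits -> offset = 5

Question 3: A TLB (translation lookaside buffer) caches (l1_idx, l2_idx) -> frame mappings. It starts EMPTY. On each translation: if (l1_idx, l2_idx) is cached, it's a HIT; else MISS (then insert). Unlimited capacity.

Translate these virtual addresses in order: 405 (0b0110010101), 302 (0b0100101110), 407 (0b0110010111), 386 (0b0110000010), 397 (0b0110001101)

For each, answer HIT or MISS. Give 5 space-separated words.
Answer: MISS MISS HIT HIT HIT

Derivation:
vaddr=405: (1,4) not in TLB -> MISS, insert
vaddr=302: (1,1) not in TLB -> MISS, insert
vaddr=407: (1,4) in TLB -> HIT
vaddr=386: (1,4) in TLB -> HIT
vaddr=397: (1,4) in TLB -> HIT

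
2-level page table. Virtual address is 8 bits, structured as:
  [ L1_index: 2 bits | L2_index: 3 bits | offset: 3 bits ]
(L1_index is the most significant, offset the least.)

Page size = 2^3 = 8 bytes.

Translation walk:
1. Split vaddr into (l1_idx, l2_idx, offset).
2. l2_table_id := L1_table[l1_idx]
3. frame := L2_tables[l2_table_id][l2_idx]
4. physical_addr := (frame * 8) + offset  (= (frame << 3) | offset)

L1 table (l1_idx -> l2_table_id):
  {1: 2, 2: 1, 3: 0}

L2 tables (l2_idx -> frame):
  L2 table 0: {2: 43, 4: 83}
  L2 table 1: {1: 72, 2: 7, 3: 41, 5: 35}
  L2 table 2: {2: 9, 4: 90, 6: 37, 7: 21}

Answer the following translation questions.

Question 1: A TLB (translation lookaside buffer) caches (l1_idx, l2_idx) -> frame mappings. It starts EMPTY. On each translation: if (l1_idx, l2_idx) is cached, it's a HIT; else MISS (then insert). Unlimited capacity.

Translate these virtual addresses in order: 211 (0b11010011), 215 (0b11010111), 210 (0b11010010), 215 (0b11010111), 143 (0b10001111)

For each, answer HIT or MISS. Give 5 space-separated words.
Answer: MISS HIT HIT HIT MISS

Derivation:
vaddr=211: (3,2) not in TLB -> MISS, insert
vaddr=215: (3,2) in TLB -> HIT
vaddr=210: (3,2) in TLB -> HIT
vaddr=215: (3,2) in TLB -> HIT
vaddr=143: (2,1) not in TLB -> MISS, insert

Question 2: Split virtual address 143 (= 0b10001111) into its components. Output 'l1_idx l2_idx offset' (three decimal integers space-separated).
vaddr = 143 = 0b10001111
  top 2 bits -> l1_idx = 2
  next 3 bits -> l2_idx = 1
  bottom 3 bits -> offset = 7

Answer: 2 1 7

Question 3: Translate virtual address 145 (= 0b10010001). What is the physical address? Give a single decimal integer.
Answer: 57

Derivation:
vaddr = 145 = 0b10010001
Split: l1_idx=2, l2_idx=2, offset=1
L1[2] = 1
L2[1][2] = 7
paddr = 7 * 8 + 1 = 57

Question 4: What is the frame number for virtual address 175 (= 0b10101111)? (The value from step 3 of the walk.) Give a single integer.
Answer: 35

Derivation:
vaddr = 175: l1_idx=2, l2_idx=5
L1[2] = 1; L2[1][5] = 35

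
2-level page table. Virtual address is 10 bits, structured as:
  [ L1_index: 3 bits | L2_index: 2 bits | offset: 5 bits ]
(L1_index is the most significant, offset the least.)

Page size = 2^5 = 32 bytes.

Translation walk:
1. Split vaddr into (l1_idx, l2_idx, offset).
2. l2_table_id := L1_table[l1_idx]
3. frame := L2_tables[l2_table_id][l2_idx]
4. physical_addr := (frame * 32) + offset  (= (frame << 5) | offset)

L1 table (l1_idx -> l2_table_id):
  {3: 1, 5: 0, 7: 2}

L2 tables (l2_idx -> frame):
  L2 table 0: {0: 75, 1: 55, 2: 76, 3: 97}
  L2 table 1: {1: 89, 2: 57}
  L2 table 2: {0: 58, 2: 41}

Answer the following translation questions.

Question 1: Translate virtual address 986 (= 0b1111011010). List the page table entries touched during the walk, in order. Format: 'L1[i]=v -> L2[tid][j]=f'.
Answer: L1[7]=2 -> L2[2][2]=41

Derivation:
vaddr = 986 = 0b1111011010
Split: l1_idx=7, l2_idx=2, offset=26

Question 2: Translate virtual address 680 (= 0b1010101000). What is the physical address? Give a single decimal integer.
vaddr = 680 = 0b1010101000
Split: l1_idx=5, l2_idx=1, offset=8
L1[5] = 0
L2[0][1] = 55
paddr = 55 * 32 + 8 = 1768

Answer: 1768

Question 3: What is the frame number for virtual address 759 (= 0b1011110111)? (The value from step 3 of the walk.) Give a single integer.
vaddr = 759: l1_idx=5, l2_idx=3
L1[5] = 0; L2[0][3] = 97

Answer: 97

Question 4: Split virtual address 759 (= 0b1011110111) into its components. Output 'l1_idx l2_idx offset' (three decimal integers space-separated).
Answer: 5 3 23

Derivation:
vaddr = 759 = 0b1011110111
  top 3 bits -> l1_idx = 5
  next 2 bits -> l2_idx = 3
  bottom 5 bits -> offset = 23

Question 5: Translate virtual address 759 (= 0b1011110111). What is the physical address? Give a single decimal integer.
Answer: 3127

Derivation:
vaddr = 759 = 0b1011110111
Split: l1_idx=5, l2_idx=3, offset=23
L1[5] = 0
L2[0][3] = 97
paddr = 97 * 32 + 23 = 3127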